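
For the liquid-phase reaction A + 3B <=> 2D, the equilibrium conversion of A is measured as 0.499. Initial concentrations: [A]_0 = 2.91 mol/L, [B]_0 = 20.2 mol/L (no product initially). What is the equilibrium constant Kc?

Let X = conversion of A.
Concentrations: [A] = 2.91 − 2.91X; [B] = 20.2 − 8.73X; [D] = 5.82X.
At X = 0.499: [A] = 1.46, [B] = 15.8, [D] = 2.9.
Kc = [D]^2 / ([A] [B]^3) = 0.00145 (mol/L)^-2.

Kc = 0.00145 (mol/L)^-2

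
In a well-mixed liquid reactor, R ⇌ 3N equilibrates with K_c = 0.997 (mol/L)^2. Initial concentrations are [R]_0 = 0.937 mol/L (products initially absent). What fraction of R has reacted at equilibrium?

X = 0.308

Let X = conversion of R; extent ξ = 0.937·X mol/L.
Concentrations: [R] = 0.937 − 0.937X; [N] = 2.81X.
K_c = [N]^3 / ([R]).
Equating to 0.997 (mol/L)^2: the physical root is X = 0.308.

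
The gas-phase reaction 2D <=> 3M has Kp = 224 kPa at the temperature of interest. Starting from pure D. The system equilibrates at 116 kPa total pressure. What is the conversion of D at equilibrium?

Basis: 1 mol D initially; let X = conversion of D. Extent ξ = 0.5X.
At extent ξ: n_D = 1 − X; n_M = 1.5X.
n_T = Σnᵢ = 1 + 0.5X.
With p_i = (n_i/n_T)P, Kp = p_M^3 / (p_D^2).
This yields a degree-3 equation in X; solving on (0,1), X = 0.537.

X = 0.537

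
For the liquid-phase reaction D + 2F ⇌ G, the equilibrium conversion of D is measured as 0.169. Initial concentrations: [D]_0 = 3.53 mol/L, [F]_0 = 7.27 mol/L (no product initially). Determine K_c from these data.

K_c = 0.00551 (mol/L)^-2

Let X = conversion of D.
Concentrations: [D] = 3.53 − 3.53X; [F] = 7.27 − 7.06X; [G] = 3.53X.
At X = 0.169: [D] = 2.93, [F] = 6.08, [G] = 0.597.
K_c = [G] / ([D] [F]^2) = 0.00551 (mol/L)^-2.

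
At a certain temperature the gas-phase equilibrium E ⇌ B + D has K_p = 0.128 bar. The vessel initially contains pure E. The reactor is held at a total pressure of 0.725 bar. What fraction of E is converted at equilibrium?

Basis: 1 mol E initially; let X = conversion of E. Extent ξ = X.
Mole table: n_E = 1 − X; n_B = X; n_D = X.
n_T = Σnᵢ = 1 + X.
y_i = n_i/n_T, p_i = y_i·P. K_p = p_B p_D / (p_E).
Substituting and setting equal to 0.128 bar gives a polynomial in X; the root in (0,1) is X = 0.387.

X = 0.387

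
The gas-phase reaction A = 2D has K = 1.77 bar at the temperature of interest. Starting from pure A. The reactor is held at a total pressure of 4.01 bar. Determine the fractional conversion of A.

Take 1 mol A as basis and let X be its fractional conversion, so ξ = X.
Species balance: n_A = 1 − X; n_D = 2X.
Summing: n_T = 1 + X.
Mole fractions y_i = n_i/n_T; K = p_D^2 / (p_A) with p_i = y_i·P.
Equating to 1.77 bar and solving on 0 < X < 1: X = 0.315.

X = 0.315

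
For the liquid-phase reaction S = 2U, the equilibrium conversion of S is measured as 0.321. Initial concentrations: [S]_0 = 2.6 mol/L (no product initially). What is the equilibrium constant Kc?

Let X = conversion of S.
Concentrations: [S] = 2.6 − 2.6X; [U] = 5.2X.
At X = 0.321: [S] = 1.77, [U] = 1.67.
Kc = [U]^2 / ([S]) = 1.58 mol/L.

Kc = 1.58 mol/L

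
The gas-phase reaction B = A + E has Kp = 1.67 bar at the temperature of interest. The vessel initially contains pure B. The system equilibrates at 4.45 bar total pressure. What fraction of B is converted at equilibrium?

Basis: 1 mol B initially; let X = conversion of B. Extent ξ = X.
Mole table: n_B = 1 − X; n_A = X; n_E = X.
n_T = Σnᵢ = 1 + X.
With p_i = (n_i/n_T)P, Kp = p_A p_E / (p_B).
Equating to 1.67 bar and solving on 0 < X < 1: X = 0.522.

X = 0.522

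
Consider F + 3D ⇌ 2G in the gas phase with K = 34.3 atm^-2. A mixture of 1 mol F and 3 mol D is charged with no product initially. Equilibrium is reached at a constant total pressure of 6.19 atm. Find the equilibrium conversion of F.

Take 1 mol F as basis and let X be its fractional conversion, so ξ = X.
Moles: n_F = 1 − X; n_D = 3 − 3X; n_G = 2X.
Total moles n_T = 4 − 2X.
With p_i = (n_i/n_T)P, K = p_G^2 / (p_F p_D^3).
Substituting and setting equal to 34.3 atm^-2 gives a polynomial in X; the root in (0,1) is X = 0.856.

X = 0.856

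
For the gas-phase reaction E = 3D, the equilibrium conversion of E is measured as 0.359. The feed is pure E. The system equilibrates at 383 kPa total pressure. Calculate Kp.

Basis: 1 mol E initially; let X = conversion of E. Extent ξ = X.
Moles: n_E = 1 − X; n_D = 3X.
Total moles n_T = 1 + 2X.
At X = 0.359: n_E = 0.641, n_D = 1.08, n_T = 1.72.
p_i = (n_i/n_T)·P. Kp = p_D^3 / (p_E) = 9.69e+04 kPa^2.

Kp = 9.69e+04 kPa^2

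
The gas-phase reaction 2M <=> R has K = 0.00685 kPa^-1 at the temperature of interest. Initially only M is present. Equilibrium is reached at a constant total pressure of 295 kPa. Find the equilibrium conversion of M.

X = 0.668

Take 1 mol M as basis and let X be its fractional conversion, so ξ = 0.5X.
Species balance: n_M = 1 − X; n_R = 0.5X.
Total moles n_T = 1 − 0.5X.
Mole fractions y_i = n_i/n_T; K = p_R / (p_M^2) with p_i = y_i·P.
Substituting and setting equal to 0.00685 kPa^-1 gives a polynomial in X; the root in (0,1) is X = 0.668.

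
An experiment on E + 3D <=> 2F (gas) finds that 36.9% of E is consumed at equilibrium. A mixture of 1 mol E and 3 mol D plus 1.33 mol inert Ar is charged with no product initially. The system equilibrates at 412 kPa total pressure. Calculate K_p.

Basis: 1 mol E initially; let X = conversion of E. Extent ξ = X.
Species balance: n_E = 1 − X; n_D = 3 − 3X; n_F = 2X; n_I = 1.33 (inert).
Total moles n_T = 5.33 − 2X.
At X = 0.369: n_E = 0.631, n_D = 1.89, n_F = 0.738, n_T = 4.59.
p_i = (n_i/n_T)·P. K_p = p_F^2 / (p_E p_D^3) = 1.58e-05 kPa^-2.

K_p = 1.58e-05 kPa^-2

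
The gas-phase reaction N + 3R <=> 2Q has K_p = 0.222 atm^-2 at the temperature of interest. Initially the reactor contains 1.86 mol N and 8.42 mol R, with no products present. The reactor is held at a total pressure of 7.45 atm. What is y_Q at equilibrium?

y_Q = 0.372

Take 1.86 mol N as basis and let X be its fractional conversion, so ξ = 1.86X.
Species balance: n_N = 1.86 − 1.86X; n_R = 8.42 − 5.58X; n_Q = 3.72X.
n_T = Σnᵢ = 10.3 − 3.72X.
With p_i = (n_i/n_T)P, K_p = p_Q^2 / (p_N p_R^3).
Substituting and setting equal to 0.222 atm^-2 gives a polynomial in X; the root in (0,1) is X = 0.750.
Then n_Q = 2.79, n_T = 7.49, so y_Q = 0.372.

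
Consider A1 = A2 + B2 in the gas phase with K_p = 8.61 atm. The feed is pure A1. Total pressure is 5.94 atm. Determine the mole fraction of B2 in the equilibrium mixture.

y_B2 = 0.435

Basis: 1 mol A1 initially; let X = conversion of A1. Extent ξ = X.
At extent ξ: n_A1 = 1 − X; n_A2 = X; n_B2 = X.
n_T = Σnᵢ = 1 + X.
y_i = n_i/n_T, p_i = y_i·P. K_p = p_A2 p_B2 / (p_A1).
Setting this equal to 8.61 atm and taking the physical root (0 < X < 1) gives X = 0.769.
Then n_B2 = 0.769, n_T = 1.77, so y_B2 = 0.435.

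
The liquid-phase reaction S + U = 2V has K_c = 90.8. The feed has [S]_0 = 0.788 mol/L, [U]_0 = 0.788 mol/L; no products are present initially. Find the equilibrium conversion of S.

X = 0.827

Let X = conversion of S; extent ξ = 0.788·X mol/L.
Concentrations: [S] = 0.788 − 0.788X; [U] = 0.788 − 0.788X; [V] = 1.58X.
K_c = [V]^2 / ([S] [U]).
Equating to 90.8: the physical root is X = 0.827.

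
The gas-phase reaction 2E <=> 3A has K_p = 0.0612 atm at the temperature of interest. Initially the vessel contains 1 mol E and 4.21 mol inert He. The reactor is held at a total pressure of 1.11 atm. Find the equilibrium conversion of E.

Let X = conversion of E (basis 1 mol E); extent of reaction ξ = 0.5X.
Moles: n_E = 1 − X; n_A = 1.5X; n_I = 4.21 (inert).
n_T = Σnᵢ = 5.21 + 0.5X.
Mole fractions y_i = n_i/n_T; K_p = p_A^3 / (p_E^2) with p_i = y_i·P.
Substituting and setting equal to 0.0612 atm gives a polynomial in X; the root in (0,1) is X = 0.338.

X = 0.338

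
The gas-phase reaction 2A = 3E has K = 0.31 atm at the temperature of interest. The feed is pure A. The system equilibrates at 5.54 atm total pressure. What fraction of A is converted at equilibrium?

Basis: 1 mol A initially; let X = conversion of A. Extent ξ = 0.5X.
Species balance: n_A = 1 − X; n_E = 1.5X.
Total moles n_T = 1 + 0.5X.
y_i = n_i/n_T, p_i = y_i·P. K = p_E^3 / (p_A^2).
Substituting and setting equal to 0.31 atm gives a polynomial in X; the root in (0,1) is X = 0.223.

X = 0.223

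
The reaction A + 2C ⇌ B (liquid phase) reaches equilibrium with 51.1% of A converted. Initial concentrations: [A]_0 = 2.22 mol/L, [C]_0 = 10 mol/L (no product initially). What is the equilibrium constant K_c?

K_c = 0.0175 (mol/L)^-2

Let X = conversion of A.
Concentrations: [A] = 2.22 − 2.22X; [C] = 10 − 4.44X; [B] = 2.22X.
At X = 0.511: [A] = 1.09, [C] = 7.73, [B] = 1.13.
K_c = [B] / ([A] [C]^2) = 0.0175 (mol/L)^-2.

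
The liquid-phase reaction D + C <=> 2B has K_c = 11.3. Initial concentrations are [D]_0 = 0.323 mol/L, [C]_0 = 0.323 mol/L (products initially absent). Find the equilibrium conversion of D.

X = 0.627

Let X = conversion of D; extent ξ = 0.323·X mol/L.
Concentrations: [D] = 0.323 − 0.323X; [C] = 0.323 − 0.323X; [B] = 0.646X.
K_c = [B]^2 / ([D] [C]).
This equals 11.3 at X = 0.627 (the root in 0 < X < 1).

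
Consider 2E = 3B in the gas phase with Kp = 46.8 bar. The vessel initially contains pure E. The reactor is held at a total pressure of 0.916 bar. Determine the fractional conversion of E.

Take 1 mol E as basis and let X be its fractional conversion, so ξ = 0.5X.
Moles: n_E = 1 − X; n_B = 1.5X.
Total moles n_T = 1 + 0.5X.
Mole fractions y_i = n_i/n_T; Kp = p_B^3 / (p_E^2) with p_i = y_i·P.
Equating to 46.8 bar and solving on 0 < X < 1: X = 0.835.

X = 0.835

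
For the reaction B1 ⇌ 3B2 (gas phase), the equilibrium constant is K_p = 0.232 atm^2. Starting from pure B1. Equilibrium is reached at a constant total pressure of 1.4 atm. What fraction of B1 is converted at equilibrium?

X = 0.189

Take 1 mol B1 as basis and let X be its fractional conversion, so ξ = X.
Species balance: n_B1 = 1 − X; n_B2 = 3X.
Summing: n_T = 1 + 2X.
y_i = n_i/n_T, p_i = y_i·P. K_p = p_B2^3 / (p_B1).
Substituting and setting equal to 0.232 atm^2 gives a polynomial in X; the root in (0,1) is X = 0.189.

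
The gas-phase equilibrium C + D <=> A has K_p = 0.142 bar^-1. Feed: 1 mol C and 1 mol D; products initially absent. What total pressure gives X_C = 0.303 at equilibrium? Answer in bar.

Basis: 1 mol C initially; let X = conversion of C. Extent ξ = X.
Mole table: n_C = 1 − X; n_D = 1 − X; n_A = X.
Summing: n_T = 2 − X.
K_p = p_A / (p_C p_D) with p_i = (n_i/n_T)·P.
At X = 0.303: the mole-fraction product g(X) = Π y_i^ν_i = 1.058. Since K_p = g(X)·P^{-1}, P = (g/K_p)^(1/1) = (1.058/0.142)^(1/1) = 7.45 bar.

P = 7.45 bar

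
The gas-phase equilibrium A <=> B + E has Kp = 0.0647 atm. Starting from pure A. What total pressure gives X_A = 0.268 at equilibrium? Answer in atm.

Let X = conversion of A (basis 1 mol A); extent of reaction ξ = X.
Mole table: n_A = 1 − X; n_B = X; n_E = X.
Summing: n_T = 1 + X.
Kp = p_B p_E / (p_A) with p_i = (n_i/n_T)·P.
At X = 0.268: the mole-fraction product g(X) = Π y_i^ν_i = 0.07738. Since Kp = g(X)·P^{1}, P = (Kp/g)^(1/1) = (0.0647/0.07738)^(1/1) = 0.836 atm.

P = 0.836 atm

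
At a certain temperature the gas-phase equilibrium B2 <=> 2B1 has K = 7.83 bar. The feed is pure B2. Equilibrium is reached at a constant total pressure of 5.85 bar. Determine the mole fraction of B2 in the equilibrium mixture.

y_B2 = 0.333

Let X = conversion of B2 (basis 1 mol B2); extent of reaction ξ = X.
At extent ξ: n_B2 = 1 − X; n_B1 = 2X.
Summing: n_T = 1 + X.
Mole fractions y_i = n_i/n_T; K = p_B1^2 / (p_B2) with p_i = y_i·P.
Setting this equal to 7.83 bar and taking the physical root (0 < X < 1) gives X = 0.501.
Then n_B2 = 0.499, n_T = 1.5, so y_B2 = 0.333.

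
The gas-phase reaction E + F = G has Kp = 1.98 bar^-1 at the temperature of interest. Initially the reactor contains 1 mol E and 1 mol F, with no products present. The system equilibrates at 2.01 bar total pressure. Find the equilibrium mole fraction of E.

Let X = conversion of E (basis 1 mol E); extent of reaction ξ = X.
Moles: n_E = 1 − X; n_F = 1 − X; n_G = X.
Summing: n_T = 2 − X.
Mole fractions y_i = n_i/n_T; Kp = p_G / (p_E p_F) with p_i = y_i·P.
Substituting and setting equal to 1.98 bar^-1 gives a polynomial in X; the root in (0,1) is X = 0.552.
Then n_E = 0.448, n_T = 1.45, so y_E = 0.309.

y_E = 0.309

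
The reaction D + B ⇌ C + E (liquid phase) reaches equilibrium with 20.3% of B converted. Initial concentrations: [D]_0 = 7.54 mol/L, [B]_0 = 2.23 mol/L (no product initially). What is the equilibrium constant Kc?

Kc = 0.0163

Let X = conversion of B.
Concentrations: [D] = 7.54 − 2.23X; [B] = 2.23 − 2.23X; [C] = 2.23X; [E] = 2.23X.
At X = 0.203: [D] = 7.09, [B] = 1.78, [C] = 0.453, [E] = 0.453.
Kc = [C] [E] / ([D] [B]) = 0.0163.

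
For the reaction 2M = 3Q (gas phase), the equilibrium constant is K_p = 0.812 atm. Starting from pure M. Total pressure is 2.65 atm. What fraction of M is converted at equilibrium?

X = 0.354

Basis: 1 mol M initially; let X = conversion of M. Extent ξ = 0.5X.
At extent ξ: n_M = 1 − X; n_Q = 1.5X.
Summing: n_T = 1 + 0.5X.
With p_i = (n_i/n_T)P, K_p = p_Q^3 / (p_M^2).
This yields a degree-3 equation in X; solving on (0,1), X = 0.354.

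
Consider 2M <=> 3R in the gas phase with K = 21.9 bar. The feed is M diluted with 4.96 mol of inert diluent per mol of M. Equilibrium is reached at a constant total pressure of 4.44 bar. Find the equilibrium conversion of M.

Let X = conversion of M (basis 1 mol M); extent of reaction ξ = 0.5X.
Species balance: n_M = 1 − X; n_R = 1.5X; n_I = 4.96 (inert).
Total moles n_T = 5.96 + 0.5X.
Mole fractions y_i = n_i/n_T; K = p_R^3 / (p_M^2) with p_i = y_i·P.
This yields a degree-3 equation in X; solving on (0,1), X = 0.776.

X = 0.776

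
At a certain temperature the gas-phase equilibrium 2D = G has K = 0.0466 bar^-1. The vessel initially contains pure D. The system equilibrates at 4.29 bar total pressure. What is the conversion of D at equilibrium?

X = 0.255

Take 1 mol D as basis and let X be its fractional conversion, so ξ = 0.5X.
Species balance: n_D = 1 − X; n_G = 0.5X.
Summing: n_T = 1 − 0.5X.
With p_i = (n_i/n_T)P, K = p_G / (p_D^2).
Equating to 0.0466 bar^-1 and solving on 0 < X < 1: X = 0.255.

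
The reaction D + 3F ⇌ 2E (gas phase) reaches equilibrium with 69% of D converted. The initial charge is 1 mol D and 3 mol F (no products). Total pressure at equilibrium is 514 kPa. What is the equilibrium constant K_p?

K_p = 0.000198 kPa^-2

Take 1 mol D as basis and let X be its fractional conversion, so ξ = X.
Moles: n_D = 1 − X; n_F = 3 − 3X; n_E = 2X.
Total moles n_T = 4 − 2X.
At X = 0.69: n_D = 0.31, n_F = 0.93, n_E = 1.38, n_T = 2.62.
p_i = (n_i/n_T)·P. K_p = p_E^2 / (p_D p_F^3) = 0.000198 kPa^-2.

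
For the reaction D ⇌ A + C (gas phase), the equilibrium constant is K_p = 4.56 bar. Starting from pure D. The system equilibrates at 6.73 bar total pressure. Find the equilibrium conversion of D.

Basis: 1 mol D initially; let X = conversion of D. Extent ξ = X.
Moles: n_D = 1 − X; n_A = X; n_C = X.
Total moles n_T = 1 + X.
y_i = n_i/n_T, p_i = y_i·P. K_p = p_A p_C / (p_D).
Setting this equal to 4.56 bar and taking the physical root (0 < X < 1) gives X = 0.636.

X = 0.636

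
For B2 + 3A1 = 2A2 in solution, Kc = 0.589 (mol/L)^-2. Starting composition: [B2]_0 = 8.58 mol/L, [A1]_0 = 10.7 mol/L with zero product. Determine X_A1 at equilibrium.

X = 0.801

Let X = conversion of A1; extent ξ = 10.7X/3 mol/L.
Concentrations: [B2] = 8.58 − 3.57X; [A1] = 10.7 − 10.7X; [A2] = 7.13X.
Kc = [A2]^2 / ([B2] [A1]^3).
This equals 0.589 at X = 0.801 (the root in 0 < X < 1).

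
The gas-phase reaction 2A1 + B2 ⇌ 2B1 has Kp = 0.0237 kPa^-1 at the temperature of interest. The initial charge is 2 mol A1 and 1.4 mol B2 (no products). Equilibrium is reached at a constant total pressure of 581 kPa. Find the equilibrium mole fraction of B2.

Basis: 2 mol A1 initially; let X = conversion of A1. Extent ξ = X.
Moles: n_A1 = 2 − 2X; n_B2 = 1.4 − X; n_B1 = 2X.
n_T = Σnᵢ = 3.4 − X.
Mole fractions y_i = n_i/n_T; Kp = p_B1^2 / (p_A1^2 p_B2) with p_i = y_i·P.
Setting this equal to 0.0237 kPa^-1 and taking the physical root (0 < X < 1) gives X = 0.659.
Then n_B2 = 0.741, n_T = 2.74, so y_B2 = 0.270.

y_B2 = 0.270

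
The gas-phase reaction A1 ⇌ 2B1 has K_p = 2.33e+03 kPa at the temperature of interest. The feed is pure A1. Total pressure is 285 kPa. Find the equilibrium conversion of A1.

X = 0.819

Basis: 1 mol A1 initially; let X = conversion of A1. Extent ξ = X.
Moles: n_A1 = 1 − X; n_B1 = 2X.
Summing: n_T = 1 + X.
Mole fractions y_i = n_i/n_T; K_p = p_B1^2 / (p_A1) with p_i = y_i·P.
Setting this equal to 2.33e+03 kPa and taking the physical root (0 < X < 1) gives X = 0.819.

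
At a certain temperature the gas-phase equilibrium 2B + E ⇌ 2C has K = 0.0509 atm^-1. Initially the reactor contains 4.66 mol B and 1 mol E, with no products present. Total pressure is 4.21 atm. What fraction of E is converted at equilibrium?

Take 1 mol E as basis and let X be its fractional conversion, so ξ = X.
Moles: n_B = 4.66 − 2X; n_E = 1 − X; n_C = 2X.
Summing: n_T = 5.66 − X.
With p_i = (n_i/n_T)P, K = p_C^2 / (p_B^2 p_E).
Equating to 0.0509 atm^-1 and solving on 0 < X < 1: X = 0.329.

X = 0.329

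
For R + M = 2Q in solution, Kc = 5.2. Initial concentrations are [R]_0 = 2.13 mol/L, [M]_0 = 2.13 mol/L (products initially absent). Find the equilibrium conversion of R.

X = 0.533

Let X = conversion of R; extent ξ = 2.13·X mol/L.
Concentrations: [R] = 2.13 − 2.13X; [M] = 2.13 − 2.13X; [Q] = 4.26X.
Kc = [Q]^2 / ([R] [M]).
This equals 5.2 at X = 0.533 (the root in 0 < X < 1).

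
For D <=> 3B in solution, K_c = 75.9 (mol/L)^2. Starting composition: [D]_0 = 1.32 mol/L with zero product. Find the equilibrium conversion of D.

X = 0.744

Let X = conversion of D; extent ξ = 1.32·X mol/L.
Concentrations: [D] = 1.32 − 1.32X; [B] = 3.96X.
K_c = [B]^3 / ([D]).
Setting equal to 75.9 and solving for X on (0,1) gives X = 0.744.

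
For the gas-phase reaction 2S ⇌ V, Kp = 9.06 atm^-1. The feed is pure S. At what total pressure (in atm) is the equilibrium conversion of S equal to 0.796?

Basis: 1 mol S initially; let X = conversion of S. Extent ξ = 0.5X.
Species balance: n_S = 1 − X; n_V = 0.5X.
Summing: n_T = 1 − 0.5X.
Kp = p_V / (p_S^2) with p_i = (n_i/n_T)·P.
At X = 0.796: the mole-fraction product g(X) = Π y_i^ν_i = 5.757. Since Kp = g(X)·P^{-1}, P = (g/Kp)^(1/1) = (5.757/9.06)^(1/1) = 0.635 atm.

P = 0.635 atm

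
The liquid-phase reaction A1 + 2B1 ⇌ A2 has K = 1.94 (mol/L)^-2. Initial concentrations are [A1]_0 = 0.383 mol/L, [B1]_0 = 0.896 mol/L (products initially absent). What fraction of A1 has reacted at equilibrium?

Let X = conversion of A1; extent ξ = 0.383·X mol/L.
Concentrations: [A1] = 0.383 − 0.383X; [B1] = 0.896 − 0.766X; [A2] = 0.383X.
K = [A2] / ([A1] [B1]^2).
This equals 1.94 at X = 0.402 (the root in 0 < X < 1).

X = 0.402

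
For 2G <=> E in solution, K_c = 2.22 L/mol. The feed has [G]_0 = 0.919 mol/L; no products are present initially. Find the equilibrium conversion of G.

Let X = conversion of G; extent ξ = 0.919X/2 mol/L.
Concentrations: [G] = 0.919 − 0.919X; [E] = 0.46X.
K_c = [E] / ([G]^2).
This equals 2.22 at X = 0.613 (the root in 0 < X < 1).

X = 0.613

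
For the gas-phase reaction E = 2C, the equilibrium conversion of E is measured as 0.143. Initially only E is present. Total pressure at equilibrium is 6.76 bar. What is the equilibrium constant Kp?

Let X = conversion of E (basis 1 mol E); extent of reaction ξ = X.
At extent ξ: n_E = 1 − X; n_C = 2X.
n_T = Σnᵢ = 1 + X.
At X = 0.143: n_E = 0.857, n_C = 0.286, n_T = 1.14.
p_i = (n_i/n_T)·P. Kp = p_C^2 / (p_E) = 0.564 bar.

Kp = 0.564 bar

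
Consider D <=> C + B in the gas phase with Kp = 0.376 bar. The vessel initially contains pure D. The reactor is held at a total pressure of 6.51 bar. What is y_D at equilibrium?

Basis: 1 mol D initially; let X = conversion of D. Extent ξ = X.
Moles: n_D = 1 − X; n_C = X; n_B = X.
Total moles n_T = 1 + X.
Mole fractions y_i = n_i/n_T; Kp = p_C p_B / (p_D) with p_i = y_i·P.
Substituting and setting equal to 0.376 bar gives a polynomial in X; the root in (0,1) is X = 0.234.
Then n_D = 0.766, n_T = 1.23, so y_D = 0.621.

y_D = 0.621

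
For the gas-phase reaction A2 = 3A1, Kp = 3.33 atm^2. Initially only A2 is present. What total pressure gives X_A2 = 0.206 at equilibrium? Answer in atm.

Basis: 1 mol A2 initially; let X = conversion of A2. Extent ξ = X.
Mole table: n_A2 = 1 − X; n_A1 = 3X.
n_T = Σnᵢ = 1 + 2X.
Kp = p_A1^3 / (p_A2) with p_i = (n_i/n_T)·P.
At X = 0.206: the mole-fraction product g(X) = Π y_i^ν_i = 0.1491. Since Kp = g(X)·P^{2}, P = (Kp/g)^(1/2) = (3.33/0.1491)^(1/2) = 4.73 atm.

P = 4.73 atm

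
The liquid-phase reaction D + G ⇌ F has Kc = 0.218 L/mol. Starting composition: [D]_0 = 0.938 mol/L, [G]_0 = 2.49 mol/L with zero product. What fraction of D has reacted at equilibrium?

Let X = conversion of D; extent ξ = 0.938·X mol/L.
Concentrations: [D] = 0.938 − 0.938X; [G] = 2.49 − 0.938X; [F] = 0.938X.
Kc = [F] / ([D] [G]).
This equals 0.218 at X = 0.323 (the root in 0 < X < 1).

X = 0.323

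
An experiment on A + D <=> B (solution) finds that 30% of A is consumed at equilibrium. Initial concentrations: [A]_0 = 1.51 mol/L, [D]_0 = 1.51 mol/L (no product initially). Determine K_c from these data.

Let X = conversion of A.
Concentrations: [A] = 1.51 − 1.51X; [D] = 1.51 − 1.51X; [B] = 1.51X.
At X = 0.3: [A] = 1.06, [D] = 1.06, [B] = 0.453.
K_c = [B] / ([A] [D]) = 0.405 L/mol.

K_c = 0.405 L/mol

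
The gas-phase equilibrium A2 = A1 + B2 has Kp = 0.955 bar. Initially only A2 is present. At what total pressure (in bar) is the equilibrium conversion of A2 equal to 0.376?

P = 5.8 bar

Let X = conversion of A2 (basis 1 mol A2); extent of reaction ξ = X.
Moles: n_A2 = 1 − X; n_A1 = X; n_B2 = X.
Summing: n_T = 1 + X.
Kp = p_A1 p_B2 / (p_A2) with p_i = (n_i/n_T)·P.
At X = 0.376: the mole-fraction product g(X) = Π y_i^ν_i = 0.1647. Since Kp = g(X)·P^{1}, P = (Kp/g)^(1/1) = (0.955/0.1647)^(1/1) = 5.8 bar.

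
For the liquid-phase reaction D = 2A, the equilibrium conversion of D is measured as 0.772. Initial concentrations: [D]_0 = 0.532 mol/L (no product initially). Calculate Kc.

Let X = conversion of D.
Concentrations: [D] = 0.532 − 0.532X; [A] = 1.06X.
At X = 0.772: [D] = 0.121, [A] = 0.821.
Kc = [A]^2 / ([D]) = 5.56 mol/L.

Kc = 5.56 mol/L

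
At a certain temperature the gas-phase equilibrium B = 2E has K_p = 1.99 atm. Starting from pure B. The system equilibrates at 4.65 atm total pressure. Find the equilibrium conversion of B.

Basis: 1 mol B initially; let X = conversion of B. Extent ξ = X.
Moles: n_B = 1 − X; n_E = 2X.
n_T = Σnᵢ = 1 + X.
Mole fractions y_i = n_i/n_T; K_p = p_E^2 / (p_B) with p_i = y_i·P.
This yields a degree-2 equation in X; solving on (0,1), X = 0.311.

X = 0.311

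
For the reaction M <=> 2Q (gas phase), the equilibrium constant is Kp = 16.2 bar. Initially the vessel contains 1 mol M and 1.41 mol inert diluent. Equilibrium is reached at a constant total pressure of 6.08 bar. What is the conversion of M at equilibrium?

X = 0.739

Let X = conversion of M (basis 1 mol M); extent of reaction ξ = X.
Moles: n_M = 1 − X; n_Q = 2X; n_I = 1.41 (inert).
Total moles n_T = 2.41 + X.
With p_i = (n_i/n_T)P, Kp = p_Q^2 / (p_M).
Equating to 16.2 bar and solving on 0 < X < 1: X = 0.739.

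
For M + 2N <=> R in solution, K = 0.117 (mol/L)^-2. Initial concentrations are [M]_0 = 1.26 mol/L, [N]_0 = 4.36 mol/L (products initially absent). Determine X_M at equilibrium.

X = 0.521

Let X = conversion of M; extent ξ = 1.26·X mol/L.
Concentrations: [M] = 1.26 − 1.26X; [N] = 4.36 − 2.52X; [R] = 1.26X.
K = [R] / ([M] [N]^2).
Equating to 0.117 (mol/L)^-2: the physical root is X = 0.521.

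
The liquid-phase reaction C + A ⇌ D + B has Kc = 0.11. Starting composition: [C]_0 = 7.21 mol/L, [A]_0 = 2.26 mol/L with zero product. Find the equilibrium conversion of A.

Let X = conversion of A; extent ξ = 2.26·X mol/L.
Concentrations: [C] = 7.21 − 2.26X; [A] = 2.26 − 2.26X; [D] = 2.26X; [B] = 2.26X.
Kc = [D] [B] / ([C] [A]).
Solving Kc = 0.11 for X ∈ (0,1): X = 0.420.

X = 0.420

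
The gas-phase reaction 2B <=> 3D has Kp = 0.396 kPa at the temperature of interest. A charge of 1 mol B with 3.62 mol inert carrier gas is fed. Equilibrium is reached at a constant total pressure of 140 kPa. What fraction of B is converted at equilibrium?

X = 0.142

Let X = conversion of B (basis 1 mol B); extent of reaction ξ = 0.5X.
At extent ξ: n_B = 1 − X; n_D = 1.5X; n_I = 3.62 (inert).
Total moles n_T = 4.62 + 0.5X.
With p_i = (n_i/n_T)P, Kp = p_D^3 / (p_B^2).
Equating to 0.396 kPa and solving on 0 < X < 1: X = 0.142.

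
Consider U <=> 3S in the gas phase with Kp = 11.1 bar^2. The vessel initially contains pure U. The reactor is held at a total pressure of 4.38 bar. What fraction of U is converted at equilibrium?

X = 0.342

Let X = conversion of U (basis 1 mol U); extent of reaction ξ = X.
Species balance: n_U = 1 − X; n_S = 3X.
n_T = Σnᵢ = 1 + 2X.
y_i = n_i/n_T, p_i = y_i·P. Kp = p_S^3 / (p_U).
This yields a degree-3 equation in X; solving on (0,1), X = 0.342.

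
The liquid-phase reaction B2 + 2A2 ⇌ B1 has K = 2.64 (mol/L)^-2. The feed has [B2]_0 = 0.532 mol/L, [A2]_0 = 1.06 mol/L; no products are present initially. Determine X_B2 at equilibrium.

Let X = conversion of B2; extent ξ = 0.532·X mol/L.
Concentrations: [B2] = 0.532 − 0.532X; [A2] = 1.06 − 1.06X; [B1] = 0.532X.
K = [B1] / ([B2] [A2]^2).
Setting equal to 2.64 and solving for X on (0,1) gives X = 0.461.

X = 0.461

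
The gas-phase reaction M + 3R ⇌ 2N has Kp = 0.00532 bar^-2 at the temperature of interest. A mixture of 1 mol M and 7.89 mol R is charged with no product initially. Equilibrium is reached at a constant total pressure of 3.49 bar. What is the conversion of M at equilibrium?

Take 1 mol M as basis and let X be its fractional conversion, so ξ = X.
Mole table: n_M = 1 − X; n_R = 7.89 − 3X; n_N = 2X.
Summing: n_T = 8.89 − 2X.
With p_i = (n_i/n_T)P, Kp = p_N^2 / (p_M p_R^3).
Substituting and setting equal to 0.00532 bar^-2 gives a polynomial in X; the root in (0,1) is X = 0.251.

X = 0.251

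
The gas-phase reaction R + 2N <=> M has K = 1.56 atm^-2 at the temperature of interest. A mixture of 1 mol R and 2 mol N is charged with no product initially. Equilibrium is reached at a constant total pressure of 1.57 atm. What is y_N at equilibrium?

y_N = 0.503

Let X = conversion of R (basis 1 mol R); extent of reaction ξ = X.
At extent ξ: n_R = 1 − X; n_N = 2 − 2X; n_M = X.
n_T = Σnᵢ = 3 − 2X.
Mole fractions y_i = n_i/n_T; K = p_M / (p_R p_N^2) with p_i = y_i·P.
Equating to 1.56 atm^-2 and solving on 0 < X < 1: X = 0.493.
Then n_N = 1.01, n_T = 2.01, so y_N = 0.503.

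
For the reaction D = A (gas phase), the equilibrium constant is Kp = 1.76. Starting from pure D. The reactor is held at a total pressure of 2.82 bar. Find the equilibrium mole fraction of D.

Take 1 mol D as basis and let X be its fractional conversion, so ξ = X.
Species balance: n_D = 1 − X; n_A = X.
Total moles n_T = 1 (Δν = 0, constant).
With p_i = (n_i/n_T)P, Kp = p_A / (p_D).
Substituting and setting equal to 1.76 gives a polynomial in X; the root in (0,1) is X = 0.638.
Then n_D = 0.362, n_T = 1, so y_D = 0.362.

y_D = 0.362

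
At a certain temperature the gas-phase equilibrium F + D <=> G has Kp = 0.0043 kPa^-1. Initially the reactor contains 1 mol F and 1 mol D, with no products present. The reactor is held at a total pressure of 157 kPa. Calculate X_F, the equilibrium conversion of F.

Take 1 mol F as basis and let X be its fractional conversion, so ξ = X.
Mole table: n_F = 1 − X; n_D = 1 − X; n_G = X.
n_T = Σnᵢ = 2 − X.
y_i = n_i/n_T, p_i = y_i·P. Kp = p_G / (p_F p_D).
Setting this equal to 0.0043 kPa^-1 and taking the physical root (0 < X < 1) gives X = 0.227.

X = 0.227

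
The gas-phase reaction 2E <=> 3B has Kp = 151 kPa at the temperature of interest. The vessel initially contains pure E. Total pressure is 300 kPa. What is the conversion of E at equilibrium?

X = 0.401

Take 1 mol E as basis and let X be its fractional conversion, so ξ = 0.5X.
Moles: n_E = 1 − X; n_B = 1.5X.
n_T = Σnᵢ = 1 + 0.5X.
Mole fractions y_i = n_i/n_T; Kp = p_B^3 / (p_E^2) with p_i = y_i·P.
Equating to 151 kPa and solving on 0 < X < 1: X = 0.401.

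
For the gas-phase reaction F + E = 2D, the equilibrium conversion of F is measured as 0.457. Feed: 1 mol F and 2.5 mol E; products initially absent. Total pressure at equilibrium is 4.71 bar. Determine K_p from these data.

Basis: 1 mol F initially; let X = conversion of F. Extent ξ = X.
Moles: n_F = 1 − X; n_E = 2.5 − X; n_D = 2X.
Total moles n_T = 3.5 (Δν = 0, constant).
At X = 0.457: n_F = 0.543, n_E = 2.04, n_D = 0.914, n_T = 3.5.
p_i = (n_i/n_T)·P. K_p = p_D^2 / (p_F p_E) = 0.753.

K_p = 0.753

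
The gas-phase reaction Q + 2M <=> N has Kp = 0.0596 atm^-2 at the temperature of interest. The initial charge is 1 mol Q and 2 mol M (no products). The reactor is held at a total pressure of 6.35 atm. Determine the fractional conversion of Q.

Take 1 mol Q as basis and let X be its fractional conversion, so ξ = X.
Mole table: n_Q = 1 − X; n_M = 2 − 2X; n_N = X.
Summing: n_T = 3 − 2X.
Mole fractions y_i = n_i/n_T; Kp = p_N / (p_Q p_M^2) with p_i = y_i·P.
Setting this equal to 0.0596 atm^-2 and taking the physical root (0 < X < 1) gives X = 0.412.

X = 0.412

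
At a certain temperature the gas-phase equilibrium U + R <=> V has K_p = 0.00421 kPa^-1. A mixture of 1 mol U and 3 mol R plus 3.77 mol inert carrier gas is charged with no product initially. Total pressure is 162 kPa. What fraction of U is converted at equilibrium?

X = 0.201

Basis: 1 mol U initially; let X = conversion of U. Extent ξ = X.
Mole table: n_U = 1 − X; n_R = 3 − X; n_V = X; n_I = 3.77 (inert).
n_T = Σnᵢ = 7.77 − X.
y_i = n_i/n_T, p_i = y_i·P. K_p = p_V / (p_U p_R).
Setting this equal to 0.00421 kPa^-1 and taking the physical root (0 < X < 1) gives X = 0.201.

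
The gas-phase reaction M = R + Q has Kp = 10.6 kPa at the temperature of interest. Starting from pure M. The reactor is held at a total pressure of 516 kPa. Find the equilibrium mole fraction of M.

Take 1 mol M as basis and let X be its fractional conversion, so ξ = X.
At extent ξ: n_M = 1 − X; n_R = X; n_Q = X.
Summing: n_T = 1 + X.
y_i = n_i/n_T, p_i = y_i·P. Kp = p_R p_Q / (p_M).
Substituting and setting equal to 10.6 kPa gives a polynomial in X; the root in (0,1) is X = 0.142.
Then n_M = 0.858, n_T = 1.14, so y_M = 0.752.

y_M = 0.752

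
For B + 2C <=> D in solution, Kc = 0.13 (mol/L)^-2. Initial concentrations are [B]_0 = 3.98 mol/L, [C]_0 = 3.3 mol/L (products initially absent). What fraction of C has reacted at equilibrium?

X = 0.546

Let X = conversion of C; extent ξ = 3.3X/2 mol/L.
Concentrations: [B] = 3.98 − 1.65X; [C] = 3.3 − 3.3X; [D] = 1.65X.
Kc = [D] / ([B] [C]^2).
This equals 0.13 at X = 0.546 (the root in 0 < X < 1).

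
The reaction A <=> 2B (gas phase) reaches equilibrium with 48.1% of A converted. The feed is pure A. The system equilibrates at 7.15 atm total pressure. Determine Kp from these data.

Basis: 1 mol A initially; let X = conversion of A. Extent ξ = X.
Moles: n_A = 1 − X; n_B = 2X.
Total moles n_T = 1 + X.
At X = 0.481: n_A = 0.519, n_B = 0.962, n_T = 1.48.
p_i = (n_i/n_T)·P. Kp = p_B^2 / (p_A) = 8.61 atm.

Kp = 8.61 atm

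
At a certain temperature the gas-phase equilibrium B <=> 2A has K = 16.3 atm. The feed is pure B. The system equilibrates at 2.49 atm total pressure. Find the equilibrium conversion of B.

X = 0.788

Let X = conversion of B (basis 1 mol B); extent of reaction ξ = X.
At extent ξ: n_B = 1 − X; n_A = 2X.
n_T = Σnᵢ = 1 + X.
With p_i = (n_i/n_T)P, K = p_A^2 / (p_B).
Equating to 16.3 atm and solving on 0 < X < 1: X = 0.788.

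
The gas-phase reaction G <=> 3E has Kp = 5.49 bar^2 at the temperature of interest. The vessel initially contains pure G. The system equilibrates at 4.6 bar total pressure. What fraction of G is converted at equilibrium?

Basis: 1 mol G initially; let X = conversion of G. Extent ξ = X.
Mole table: n_G = 1 − X; n_E = 3X.
Summing: n_T = 1 + 2X.
Mole fractions y_i = n_i/n_T; Kp = p_E^3 / (p_G) with p_i = y_i·P.
Equating to 5.49 bar^2 and solving on 0 < X < 1: X = 0.254.

X = 0.254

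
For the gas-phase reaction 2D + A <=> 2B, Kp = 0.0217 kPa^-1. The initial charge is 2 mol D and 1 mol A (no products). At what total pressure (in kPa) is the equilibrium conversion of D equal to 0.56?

P = 414 kPa

Let X = conversion of D (basis 2 mol D); extent of reaction ξ = X.
Moles: n_D = 2 − 2X; n_A = 1 − X; n_B = 2X.
Total moles n_T = 3 − X.
Kp = p_B^2 / (p_D^2 p_A) with p_i = (n_i/n_T)·P.
At X = 0.56: the mole-fraction product g(X) = Π y_i^ν_i = 8.983. Since Kp = g(X)·P^{-1}, P = (g/Kp)^(1/1) = (8.983/0.0217)^(1/1) = 414 kPa.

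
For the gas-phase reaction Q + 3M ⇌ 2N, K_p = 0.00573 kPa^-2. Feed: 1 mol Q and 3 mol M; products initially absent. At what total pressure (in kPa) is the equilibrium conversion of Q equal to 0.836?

Take 1 mol Q as basis and let X be its fractional conversion, so ξ = X.
At extent ξ: n_Q = 1 − X; n_M = 3 − 3X; n_N = 2X.
Summing: n_T = 4 − 2X.
K_p = p_N^2 / (p_Q p_M^3) with p_i = (n_i/n_T)·P.
At X = 0.836: the mole-fraction product g(X) = Π y_i^ν_i = 775.7. Since K_p = g(X)·P^{-2}, P = (g/K_p)^(1/2) = (775.7/0.00573)^(1/2) = 368 kPa.

P = 368 kPa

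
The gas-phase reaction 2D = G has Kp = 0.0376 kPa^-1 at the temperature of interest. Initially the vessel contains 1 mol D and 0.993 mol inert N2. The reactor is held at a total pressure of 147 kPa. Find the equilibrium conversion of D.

X = 0.681

Basis: 1 mol D initially; let X = conversion of D. Extent ξ = 0.5X.
Mole table: n_D = 1 − X; n_G = 0.5X; n_I = 0.993 (inert).
Total moles n_T = 1.99 − 0.5X.
Mole fractions y_i = n_i/n_T; Kp = p_G / (p_D^2) with p_i = y_i·P.
This yields a degree-2 equation in X; solving on (0,1), X = 0.681.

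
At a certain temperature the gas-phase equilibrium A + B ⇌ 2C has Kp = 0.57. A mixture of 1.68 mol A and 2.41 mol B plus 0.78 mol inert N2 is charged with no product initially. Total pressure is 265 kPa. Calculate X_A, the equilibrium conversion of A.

X = 0.326

Basis: 1.68 mol A initially; let X = conversion of A. Extent ξ = 1.68X.
At extent ξ: n_A = 1.68 − 1.68X; n_B = 2.41 − 1.68X; n_C = 3.36X; n_I = 0.78 (inert).
Since Δν = 0, n_T = 4.87 throughout.
y_i = n_i/n_T, p_i = y_i·P. Kp = p_C^2 / (p_A p_B).
Equating to 0.57 and solving on 0 < X < 1: X = 0.326.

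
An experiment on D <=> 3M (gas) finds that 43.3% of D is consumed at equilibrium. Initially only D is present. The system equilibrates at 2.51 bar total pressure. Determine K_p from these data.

Basis: 1 mol D initially; let X = conversion of D. Extent ξ = X.
Moles: n_D = 1 − X; n_M = 3X.
Total moles n_T = 1 + 2X.
At X = 0.433: n_D = 0.567, n_M = 1.3, n_T = 1.87.
p_i = (n_i/n_T)·P. K_p = p_M^3 / (p_D) = 6.99 bar^2.

K_p = 6.99 bar^2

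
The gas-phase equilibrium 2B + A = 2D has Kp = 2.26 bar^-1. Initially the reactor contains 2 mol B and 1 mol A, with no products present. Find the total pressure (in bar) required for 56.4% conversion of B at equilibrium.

P = 4.14 bar

Take 2 mol B as basis and let X be its fractional conversion, so ξ = X.
Mole table: n_B = 2 − 2X; n_A = 1 − X; n_D = 2X.
n_T = Σnᵢ = 3 − X.
Kp = p_D^2 / (p_B^2 p_A) with p_i = (n_i/n_T)·P.
At X = 0.564: the mole-fraction product g(X) = Π y_i^ν_i = 9.349. Since Kp = g(X)·P^{-1}, P = (g/Kp)^(1/1) = (9.349/2.26)^(1/1) = 4.14 bar.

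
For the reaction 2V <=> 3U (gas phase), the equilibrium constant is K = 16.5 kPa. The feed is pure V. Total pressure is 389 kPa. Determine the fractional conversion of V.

X = 0.206

Take 1 mol V as basis and let X be its fractional conversion, so ξ = 0.5X.
Moles: n_V = 1 − X; n_U = 1.5X.
n_T = Σnᵢ = 1 + 0.5X.
With p_i = (n_i/n_T)P, K = p_U^3 / (p_V^2).
Equating to 16.5 kPa and solving on 0 < X < 1: X = 0.206.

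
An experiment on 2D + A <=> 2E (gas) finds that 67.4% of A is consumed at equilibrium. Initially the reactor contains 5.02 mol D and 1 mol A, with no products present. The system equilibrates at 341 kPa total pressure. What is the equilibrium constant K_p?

Basis: 1 mol A initially; let X = conversion of A. Extent ξ = X.
Moles: n_D = 5.02 − 2X; n_A = 1 − X; n_E = 2X.
Total moles n_T = 6.02 − X.
At X = 0.674: n_D = 3.67, n_A = 0.326, n_E = 1.35, n_T = 5.35.
p_i = (n_i/n_T)·P. K_p = p_E^2 / (p_D^2 p_A) = 0.00648 kPa^-1.

K_p = 0.00648 kPa^-1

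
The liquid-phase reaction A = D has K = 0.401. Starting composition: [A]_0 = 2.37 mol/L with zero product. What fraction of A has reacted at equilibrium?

X = 0.286

Let X = conversion of A; extent ξ = 2.37·X mol/L.
Concentrations: [A] = 2.37 − 2.37X; [D] = 2.37X.
K = [D] / ([A]).
This equals 0.401 at X = 0.286 (the root in 0 < X < 1).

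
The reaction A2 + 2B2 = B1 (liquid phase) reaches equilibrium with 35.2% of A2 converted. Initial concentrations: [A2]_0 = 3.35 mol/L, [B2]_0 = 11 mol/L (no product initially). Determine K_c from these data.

K_c = 0.00727 (mol/L)^-2

Let X = conversion of A2.
Concentrations: [A2] = 3.35 − 3.35X; [B2] = 11 − 6.7X; [B1] = 3.35X.
At X = 0.352: [A2] = 2.17, [B2] = 8.64, [B1] = 1.18.
K_c = [B1] / ([A2] [B2]^2) = 0.00727 (mol/L)^-2.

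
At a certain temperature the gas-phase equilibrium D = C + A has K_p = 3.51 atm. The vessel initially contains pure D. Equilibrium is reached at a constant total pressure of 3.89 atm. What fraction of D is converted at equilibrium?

Take 1 mol D as basis and let X be its fractional conversion, so ξ = X.
Mole table: n_D = 1 − X; n_C = X; n_A = X.
n_T = Σnᵢ = 1 + X.
y_i = n_i/n_T, p_i = y_i·P. K_p = p_C p_A / (p_D).
Substituting and setting equal to 3.51 atm gives a polynomial in X; the root in (0,1) is X = 0.689.

X = 0.689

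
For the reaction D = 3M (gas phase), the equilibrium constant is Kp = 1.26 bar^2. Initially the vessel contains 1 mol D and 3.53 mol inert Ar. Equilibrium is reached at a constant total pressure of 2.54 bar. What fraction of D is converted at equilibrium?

Basis: 1 mol D initially; let X = conversion of D. Extent ξ = X.
At extent ξ: n_D = 1 − X; n_M = 3X; n_I = 3.53 (inert).
n_T = Σnᵢ = 4.53 + 2X.
With p_i = (n_i/n_T)P, Kp = p_M^3 / (p_D).
Substituting and setting equal to 1.26 bar^2 gives a polynomial in X; the root in (0,1) is X = 0.483.

X = 0.483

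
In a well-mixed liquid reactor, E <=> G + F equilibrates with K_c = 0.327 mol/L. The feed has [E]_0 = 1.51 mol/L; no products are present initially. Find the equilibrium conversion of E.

X = 0.370

Let X = conversion of E; extent ξ = 1.51·X mol/L.
Concentrations: [E] = 1.51 − 1.51X; [G] = 1.51X; [F] = 1.51X.
K_c = [G] [F] / ([E]).
This equals 0.327 at X = 0.370 (the root in 0 < X < 1).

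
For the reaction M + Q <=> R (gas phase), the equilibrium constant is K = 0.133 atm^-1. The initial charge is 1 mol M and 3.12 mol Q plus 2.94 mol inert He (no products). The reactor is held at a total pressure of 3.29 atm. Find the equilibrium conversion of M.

X = 0.158

Basis: 1 mol M initially; let X = conversion of M. Extent ξ = X.
Moles: n_M = 1 − X; n_Q = 3.12 − X; n_R = X; n_I = 2.94 (inert).
n_T = Σnᵢ = 7.06 − X.
y_i = n_i/n_T, p_i = y_i·P. K = p_R / (p_M p_Q).
Substituting and setting equal to 0.133 atm^-1 gives a polynomial in X; the root in (0,1) is X = 0.158.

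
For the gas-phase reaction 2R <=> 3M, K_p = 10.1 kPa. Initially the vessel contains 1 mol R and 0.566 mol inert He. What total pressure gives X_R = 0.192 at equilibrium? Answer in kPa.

Take 1 mol R as basis and let X be its fractional conversion, so ξ = 0.5X.
Species balance: n_R = 1 − X; n_M = 1.5X; n_I = 0.566 (inert).
Total moles n_T = 1.57 + 0.5X.
K_p = p_M^3 / (p_R^2) with p_i = (n_i/n_T)·P.
At X = 0.192: the mole-fraction product g(X) = Π y_i^ν_i = 0.02202. Since K_p = g(X)·P^{1}, P = (K_p/g)^(1/1) = (10.1/0.02202)^(1/1) = 459 kPa.

P = 459 kPa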